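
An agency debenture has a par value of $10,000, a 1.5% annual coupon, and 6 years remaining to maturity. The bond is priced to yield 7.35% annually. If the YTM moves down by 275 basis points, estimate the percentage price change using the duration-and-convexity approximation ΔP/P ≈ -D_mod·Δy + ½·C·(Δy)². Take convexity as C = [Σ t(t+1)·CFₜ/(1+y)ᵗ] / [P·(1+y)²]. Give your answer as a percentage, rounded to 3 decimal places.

+15.991%

With y = 0.0735:
  t   CF        PV=CF/(1+0.0735)^t    t·PV        t(t+1)·PV
  1       150.00       139.7299       139.7299         279.4597
  2       150.00       130.1629       260.3258         780.9773
  3       150.00       121.2509       363.7528       1,455.0113
  4       150.00       112.9492       451.7967       2,258.9835
  5       150.00       105.2158       526.0791       3,156.4744
  6    10,150.00     6,632.1410    39,792.8459     278,549.9212
  Σ                  7,241.4496    41,534.5301     286,480.8274
P = 7,241.4496; D_Mac = 5.73567 yrs; D_mod = 5.34296 yrs; C = 34.32938.
Duration effect: -5.34296 × (-0.0275) = +0.146931
Convexity effect: 0.5 × 34.32938 × (-0.0275)² = +0.0129808
ΔP/P ≈ +0.146931 + 0.0129808 = +0.159912 = +15.9912%.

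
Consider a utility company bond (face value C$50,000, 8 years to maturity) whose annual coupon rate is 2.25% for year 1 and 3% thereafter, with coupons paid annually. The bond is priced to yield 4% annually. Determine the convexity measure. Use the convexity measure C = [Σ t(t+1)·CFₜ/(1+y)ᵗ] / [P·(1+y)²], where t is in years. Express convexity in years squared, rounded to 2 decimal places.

58.19

With y = 0.04:
  t   CF        PV=CF/(1+0.04)^t    t·PV        t(t+1)·PV
  1     1,125.00     1,081.7308     1,081.7308       2,163.4615
  2     1,500.00     1,386.8343     2,773.6686       8,321.0059
  3     1,500.00     1,333.4945     4,000.4836      16,001.9345
  4     1,500.00     1,282.2063     5,128.8251      25,644.1257
  5     1,500.00     1,232.8907     6,164.4533      36,986.7198
  6     1,500.00     1,185.4718     7,112.8307      49,789.8151
  7     1,500.00     1,139.8767     7,979.1370      63,833.0963
  8    51,500.00    37,630.5456   301,044.3645   2,709,399.2801
  Σ                 46,273.0506   335,285.4937   2,912,139.4390
P = 46,273.0506.
Convexity = Σ t(t+1)·PV / [P·(1+y)²] = 2,912,139.4390 / (46,273.0506 × 1.081600) = 58.18585.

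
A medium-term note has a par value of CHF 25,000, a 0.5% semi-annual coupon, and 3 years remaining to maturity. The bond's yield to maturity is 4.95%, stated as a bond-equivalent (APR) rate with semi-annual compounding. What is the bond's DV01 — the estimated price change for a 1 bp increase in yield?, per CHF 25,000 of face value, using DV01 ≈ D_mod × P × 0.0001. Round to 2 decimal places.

Periodic yield y = 0.02475.
  t   CF        PV=CF/(1+0.02475)^t    t·PV
  1        62.50        60.9905        60.9905
  2        62.50        59.5174       119.0349
  3        62.50        58.0800       174.2399
  4        62.50        56.6772       226.7088
  5        62.50        55.3083       276.5415
  6    25,062.50    21,642.9685   129,857.8112
  Σ                 21,933.5419   130,715.3267
P = 21,933.5419; D_Mac = 5.95961 half-year periods = 2.97980 yrs; D_mod = 2.90784 yrs.
DV01 ≈ 2.90784 × 21,933.5419 × 0.0001 = 6.377913.

CHF 6.38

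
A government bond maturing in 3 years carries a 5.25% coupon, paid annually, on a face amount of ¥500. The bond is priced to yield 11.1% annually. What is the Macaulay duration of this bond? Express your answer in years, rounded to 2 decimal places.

2.84 years

Periodic yield y = 0.111. Discount each cash flow and weight by its year:
  t   CF        PV=CF/(1+0.111)^t    t·PV
  1        26.25        23.6274        23.6274
  2        26.25        21.2668        42.5335
  3       526.25       383.7514     1,151.2541
  Σ                    428.6455     1,217.4150
Price P = Σ PV = 428.6455.
Macaulay duration = Σ(t·PV) / P = 1,217.4150 / 428.6455 = 2.84014 years.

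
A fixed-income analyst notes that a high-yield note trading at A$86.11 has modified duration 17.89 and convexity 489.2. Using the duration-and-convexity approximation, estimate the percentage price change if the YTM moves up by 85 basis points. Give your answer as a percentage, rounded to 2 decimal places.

Duration effect: -D_mod·Δy = -17.89 × (+0.0085) = -0.152065
Convexity effect: ½·C·(Δy)² = 0.5 × 489.2 × (0.0085)² = +0.01767235
ΔP/P ≈ -0.152065 + 0.01767235 = -0.13439265
= -13.439265%.

-13.44%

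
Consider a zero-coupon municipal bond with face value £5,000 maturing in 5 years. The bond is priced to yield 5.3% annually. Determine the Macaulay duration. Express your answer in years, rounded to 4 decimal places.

5.0000 years

A zero-coupon bond has a single cash flow at maturity, so its Macaulay duration equals its maturity: 5 years.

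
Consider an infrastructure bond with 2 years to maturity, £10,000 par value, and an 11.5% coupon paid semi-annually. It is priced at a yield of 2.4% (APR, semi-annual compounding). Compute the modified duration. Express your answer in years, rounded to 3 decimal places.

Periodic yield y = 0.012. First find Macaulay duration:
  t   CF        PV=CF/(1+0.012)^t    t·PV
  1       575.00       568.1818       568.1818
  2       575.00       561.4445     1,122.8890
  3       575.00       554.7870     1,664.3611
  4    10,575.00    10,082.2701    40,329.0802
  Σ                 11,766.6834    43,684.5121
P = 11,766.6834; Macaulay duration = 43,684.5121 / 11,766.6834 = 3.71256 half-year periods = 1.85628 years.
Modified duration = D_Mac / (1 + y) = 1.85628 / 1.012 = 1.83427 years.

1.834 years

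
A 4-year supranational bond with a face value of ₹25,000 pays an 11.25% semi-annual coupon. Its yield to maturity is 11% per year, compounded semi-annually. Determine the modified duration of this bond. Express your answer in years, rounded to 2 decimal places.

3.16 years

Periodic yield y = 0.055. First find Macaulay duration:
  t   CF        PV=CF/(1+0.055)^t    t·PV
  1     1,406.25     1,332.9384     1,332.9384
  2     1,406.25     1,263.4487     2,526.8974
  3     1,406.25     1,197.5817     3,592.7451
  4     1,406.25     1,135.1485     4,540.5942
  5     1,406.25     1,075.9702     5,379.8509
  6     1,406.25     1,019.8770     6,119.2617
  7     1,406.25       966.7080     6,766.9561
  8    26,406.25    17,206.2827   137,650.2614
  Σ                 25,197.9552   167,909.5053
P = 25,197.9552; Macaulay duration = 167,909.5053 / 25,197.9552 = 6.66362 half-year periods = 3.33181 years.
Modified duration = D_Mac / (1 + y) = 3.33181 / 1.055 = 3.15811 years.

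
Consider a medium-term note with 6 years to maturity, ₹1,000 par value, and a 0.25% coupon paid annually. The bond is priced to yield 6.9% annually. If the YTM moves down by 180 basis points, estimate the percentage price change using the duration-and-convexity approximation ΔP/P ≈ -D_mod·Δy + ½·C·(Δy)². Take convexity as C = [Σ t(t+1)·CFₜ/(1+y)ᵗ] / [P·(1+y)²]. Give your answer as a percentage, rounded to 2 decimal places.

With y = 0.069:
  t   CF        PV=CF/(1+0.069)^t    t·PV        t(t+1)·PV
  1         2.50         2.3386         2.3386           4.6773
  2         2.50         2.1877         4.3754          13.1261
  3         2.50         2.0465         6.1394          24.5577
  4         2.50         1.9144         7.6575          38.2877
  5         2.50         1.7908         8.9541          53.7245
  6     1,002.50       671.7662     4,030.5972      28,214.1805
  Σ                    682.0442     4,060.0623      28,348.5538
P = 682.0442; D_Mac = 5.95278 yrs; D_mod = 5.56855 yrs; C = 36.37165.
Duration effect: -5.56855 × (-0.018) = +0.100234
Convexity effect: 0.5 × 36.37165 × (-0.018)² = +0.0058922
ΔP/P ≈ +0.100234 + 0.0058922 = +0.106126 = +10.6126%.

+10.61%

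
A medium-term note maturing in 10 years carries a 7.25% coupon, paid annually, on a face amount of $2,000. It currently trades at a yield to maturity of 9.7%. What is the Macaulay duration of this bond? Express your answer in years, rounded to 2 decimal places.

Periodic yield y = 0.097. Discount each cash flow and weight by its year:
  t   CF        PV=CF/(1+0.097)^t    t·PV
  1       145.00       132.1787       132.1787
  2       145.00       120.4910       240.9821
  3       145.00       109.8369       329.5106
  4       145.00       100.1248       400.4990
  5       145.00        91.2714       456.3572
  6       145.00        83.2009       499.2056
  7       145.00        75.8441       530.9085
  8       145.00        69.1377       553.1017
  9       145.00        63.0243       567.2191
  10    2,145.00       849.8867     8,498.8668
  Σ                  1,694.9965    12,208.8292
Price P = Σ PV = 1,694.9965.
Macaulay duration = Σ(t·PV) / P = 12,208.8292 / 1,694.9965 = 7.20286 years.

7.20 years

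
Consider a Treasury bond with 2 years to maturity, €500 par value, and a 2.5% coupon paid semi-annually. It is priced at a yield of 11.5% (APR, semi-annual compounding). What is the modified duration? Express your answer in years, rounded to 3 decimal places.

Periodic yield y = 0.0575. First find Macaulay duration:
  t   CF        PV=CF/(1+0.0575)^t    t·PV
  1         6.25         5.9102         5.9102
  2         6.25         5.5888        11.1776
  3         6.25         5.2849        15.8548
  4       506.25       404.8028     1,619.2113
  Σ                    421.5867     1,652.1539
P = 421.5867; Macaulay duration = 1,652.1539 / 421.5867 = 3.91889 half-year periods = 1.95945 years.
Modified duration = D_Mac / (1 + y) = 1.95945 / 1.0575 = 1.85291 years.

1.853 years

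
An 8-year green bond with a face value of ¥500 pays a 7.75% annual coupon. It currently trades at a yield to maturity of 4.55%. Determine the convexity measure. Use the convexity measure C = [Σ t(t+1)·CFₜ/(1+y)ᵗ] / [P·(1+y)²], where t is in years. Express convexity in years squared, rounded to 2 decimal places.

48.79

With y = 0.0455:
  t   CF        PV=CF/(1+0.0455)^t    t·PV        t(t+1)·PV
  1        38.75        37.0636        37.0636          74.1272
  2        38.75        35.4506        70.9012         212.7036
  3        38.75        33.9078       101.7234         406.8936
  4        38.75        32.4321       129.7285         648.6427
  5        38.75        31.0207       155.1035         930.6208
  6        38.75        29.6707       178.0241       1,246.1685
  7        38.75        28.3794       198.6559       1,589.2473
  8       538.75       377.3940     3,019.1520      27,172.3677
  Σ                    605.3189     3,890.3522      32,280.7714
P = 605.3189.
Convexity = Σ t(t+1)·PV / [P·(1+y)²] = 32,280.7714 / (605.3189 × 1.093070) = 48.78784.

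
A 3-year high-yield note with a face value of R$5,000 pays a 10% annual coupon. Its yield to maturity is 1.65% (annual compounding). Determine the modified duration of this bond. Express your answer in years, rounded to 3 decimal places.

Periodic yield y = 0.0165. First find Macaulay duration:
  t   CF        PV=CF/(1+0.0165)^t    t·PV
  1       500.00       491.8839       491.8839
  2       500.00       483.8996       967.7991
  3     5,500.00     5,236.4932    15,709.4795
  Σ                  6,212.2766    17,169.1625
P = 6,212.2766; Macaulay duration = 17,169.1625 / 6,212.2766 = 2.76375 years.
Modified duration = D_Mac / (1 + y) = 2.76375 / 1.0165 = 2.71889 years.

2.719 years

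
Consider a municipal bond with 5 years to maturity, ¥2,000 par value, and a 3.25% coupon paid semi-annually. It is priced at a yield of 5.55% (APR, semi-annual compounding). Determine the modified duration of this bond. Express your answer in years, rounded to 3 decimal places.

Periodic yield y = 0.02775. First find Macaulay duration:
  t   CF        PV=CF/(1+0.02775)^t    t·PV
  1        32.50        31.6225        31.6225
  2        32.50        30.7686        61.5373
  3        32.50        29.9379        89.8136
  4        32.50        29.1295       116.5181
  5        32.50        28.3430       141.7150
  6        32.50        27.5777       165.4664
  7        32.50        26.8331       187.8317
  8        32.50        26.1086       208.8687
  9        32.50        25.4036       228.6328
  10    2,032.50     1,545.8085    15,458.0853
  Σ                  1,801.5331    16,690.0915
P = 1,801.5331; Macaulay duration = 16,690.0915 / 1,801.5331 = 9.26438 half-year periods = 4.63219 years.
Modified duration = D_Mac / (1 + y) = 4.63219 / 1.02775 = 4.50712 years.

4.507 years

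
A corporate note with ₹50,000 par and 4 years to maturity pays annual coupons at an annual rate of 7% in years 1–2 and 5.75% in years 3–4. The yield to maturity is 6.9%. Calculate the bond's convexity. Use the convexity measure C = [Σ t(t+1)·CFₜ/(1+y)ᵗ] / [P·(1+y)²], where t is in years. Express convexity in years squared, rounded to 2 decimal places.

15.35

With y = 0.069:
  t   CF        PV=CF/(1+0.069)^t    t·PV        t(t+1)·PV
  1     3,500.00     3,274.0879     3,274.0879       6,548.1759
  2     3,500.00     3,062.7577     6,125.5153      18,376.5459
  3     2,875.00     2,353.4487     7,060.3461      28,241.3842
  4    52,875.00    40,489.2339   161,956.9356     809,784.6780
  Σ                 49,179.5282   178,416.8849     862,950.7841
P = 49,179.5282.
Convexity = Σ t(t+1)·PV / [P·(1+y)²] = 862,950.7841 / (49,179.5282 × 1.142761) = 15.35487.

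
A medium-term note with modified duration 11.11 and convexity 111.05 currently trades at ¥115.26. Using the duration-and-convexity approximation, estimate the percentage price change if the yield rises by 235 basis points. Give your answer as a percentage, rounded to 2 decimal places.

-23.04%

Duration effect: -D_mod·Δy = -11.11 × (+0.0235) = -0.261085
Convexity effect: ½·C·(Δy)² = 0.5 × 111.05 × (0.0235)² = +0.03066368125
ΔP/P ≈ -0.261085 + 0.03066368125 = -0.23042131875
= -23.042131875%.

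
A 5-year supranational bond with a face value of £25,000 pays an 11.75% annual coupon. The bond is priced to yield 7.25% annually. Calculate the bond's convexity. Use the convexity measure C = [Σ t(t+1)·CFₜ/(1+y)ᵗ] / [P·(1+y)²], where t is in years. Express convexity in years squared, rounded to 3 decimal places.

With y = 0.0725:
  t   CF        PV=CF/(1+0.0725)^t    t·PV        t(t+1)·PV
  1     2,937.50     2,738.9277     2,738.9277       5,477.8555
  2     2,937.50     2,553.7788     5,107.5576      15,322.6727
  3     2,937.50     2,381.1457     7,143.4371      28,573.7486
  4     2,937.50     2,220.1825     8,880.7299      44,403.6497
  5    27,937.50    19,687.9744    98,439.8720     590,639.2323
  Σ                 29,582.0091   122,310.5244     684,417.1586
P = 29,582.0091.
Convexity = Σ t(t+1)·PV / [P·(1+y)²] = 684,417.1586 / (29,582.0091 × 1.150256) = 20.11401.

20.114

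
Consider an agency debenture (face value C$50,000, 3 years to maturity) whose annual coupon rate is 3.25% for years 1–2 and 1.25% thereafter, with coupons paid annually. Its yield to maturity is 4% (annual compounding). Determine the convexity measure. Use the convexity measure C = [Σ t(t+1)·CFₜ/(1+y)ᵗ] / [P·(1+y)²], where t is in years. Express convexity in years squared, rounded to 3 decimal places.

With y = 0.04:
  t   CF        PV=CF/(1+0.04)^t    t·PV        t(t+1)·PV
  1     1,625.00     1,562.5000     1,562.5000       3,125.0000
  2     1,625.00     1,502.4038     3,004.8077       9,014.4231
  3    50,625.00    45,005.4407   135,016.3220     540,065.2879
  Σ                 48,070.3445   139,583.6297     552,204.7110
P = 48,070.3445.
Convexity = Σ t(t+1)·PV / [P·(1+y)²] = 552,204.7110 / (48,070.3445 × 1.081600) = 10.62077.

10.621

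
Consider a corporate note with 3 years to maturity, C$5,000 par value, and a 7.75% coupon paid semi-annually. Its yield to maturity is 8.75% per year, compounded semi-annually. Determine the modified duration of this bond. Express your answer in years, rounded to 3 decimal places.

2.615 years

Periodic yield y = 0.04375. First find Macaulay duration:
  t   CF        PV=CF/(1+0.04375)^t    t·PV
  1       193.75       185.6287       185.6287
  2       193.75       177.8479       355.6958
  3       193.75       170.3932       511.1796
  4       193.75       163.2510       653.0039
  5       193.75       156.4081       782.0406
  6     5,193.75     4,017.0026    24,102.0155
  Σ                  4,870.5315    26,589.5640
P = 4,870.5315; Macaulay duration = 26,589.5640 / 4,870.5315 = 5.45927 half-year periods = 2.72964 years.
Modified duration = D_Mac / (1 + y) = 2.72964 / 1.04375 = 2.61522 years.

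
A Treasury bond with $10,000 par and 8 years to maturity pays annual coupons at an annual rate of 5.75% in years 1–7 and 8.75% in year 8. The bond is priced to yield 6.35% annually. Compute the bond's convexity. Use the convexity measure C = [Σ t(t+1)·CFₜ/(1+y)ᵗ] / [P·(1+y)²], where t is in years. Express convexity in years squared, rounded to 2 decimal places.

49.33

With y = 0.0635:
  t   CF        PV=CF/(1+0.0635)^t    t·PV        t(t+1)·PV
  1       575.00       540.6676       540.6676       1,081.3352
  2       575.00       508.3851     1,016.7703       3,050.3109
  3       575.00       478.0302     1,434.0907       5,736.3628
  4       575.00       449.4878     1,797.9510       8,989.7552
  5       575.00       422.6495     2,113.2476      12,679.4854
  6       575.00       397.4137     2,384.4824      16,691.3771
  7       575.00       373.6848     2,615.7933      20,926.3465
  8    10,875.00     6,645.5252    53,164.2019     478,477.8172
  Σ                  9,815.8440    65,067.2049     547,632.7902
P = 9,815.8440.
Convexity = Σ t(t+1)·PV / [P·(1+y)²] = 547,632.7902 / (9,815.8440 × 1.131032) = 49.32724.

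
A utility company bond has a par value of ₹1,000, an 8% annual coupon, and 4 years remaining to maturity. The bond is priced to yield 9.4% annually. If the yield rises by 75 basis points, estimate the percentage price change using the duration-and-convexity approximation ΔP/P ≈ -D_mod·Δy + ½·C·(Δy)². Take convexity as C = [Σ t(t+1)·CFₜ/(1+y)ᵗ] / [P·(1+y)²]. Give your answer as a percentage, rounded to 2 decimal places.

-2.40%

With y = 0.094:
  t   CF        PV=CF/(1+0.094)^t    t·PV        t(t+1)·PV
  1        80.00        73.1261        73.1261         146.2523
  2        80.00        66.8429       133.6858         401.0575
  3        80.00        61.0996       183.2987         733.1946
  4     1,080.00       753.9707     3,015.8828      15,079.4139
  Σ                    955.0393     3,405.9934      16,359.9183
P = 955.0393; D_Mac = 3.56634 yrs; D_mod = 3.25991 yrs; C = 14.31282.
Duration effect: -3.25991 × (+0.0075) = -0.024449
Convexity effect: 0.5 × 14.31282 × (0.0075)² = +0.0004025
ΔP/P ≈ -0.024449 + 0.0004025 = -0.024047 = -2.4047%.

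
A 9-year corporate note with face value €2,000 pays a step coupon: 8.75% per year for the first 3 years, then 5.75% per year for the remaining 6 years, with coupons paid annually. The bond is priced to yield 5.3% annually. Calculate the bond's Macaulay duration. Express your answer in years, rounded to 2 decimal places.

Periodic yield y = 0.053. Discount each cash flow and weight by its year:
  t   CF        PV=CF/(1+0.053)^t    t·PV
  1       175.00       166.1918       166.1918
  2       175.00       157.8270       315.6540
  3       175.00       149.8832       449.6496
  4       115.00        93.5372       374.1488
  5       115.00        88.8292       444.1462
  6       115.00        84.3583       506.1496
  7       115.00        80.1123       560.7862
  8       115.00        76.0801       608.6405
  9     2,115.00     1,328.7860    11,959.0736
  Σ                  2,225.6051    15,384.4403
Price P = Σ PV = 2,225.6051.
Macaulay duration = Σ(t·PV) / P = 15,384.4403 / 2,225.6051 = 6.91248 years.

6.91 years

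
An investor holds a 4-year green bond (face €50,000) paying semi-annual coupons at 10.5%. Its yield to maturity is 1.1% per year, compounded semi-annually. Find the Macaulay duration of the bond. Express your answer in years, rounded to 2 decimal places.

3.47 years

Periodic yield y = 0.0055. Discount each cash flow and weight by its period:
  t   CF        PV=CF/(1+0.0055)^t    t·PV
  1     2,625.00     2,610.6415     2,610.6415
  2     2,625.00     2,596.3615     5,192.7230
  3     2,625.00     2,582.1596     7,746.4788
  4     2,625.00     2,568.0354    10,272.1416
  5     2,625.00     2,553.9885    12,769.9424
  6     2,625.00     2,540.0184    15,240.1102
  7     2,625.00     2,526.1247    17,682.8728
  8    52,625.00    50,365.7737   402,926.1892
  Σ                 68,343.1032   474,441.0995
Price P = Σ PV = 68,343.1032.
Macaulay duration = Σ(t·PV) / P = 474,441.0995 / 68,343.1032 = 6.94205 half-year periods.
In years: 6.94205 / 2 = 3.47102 years.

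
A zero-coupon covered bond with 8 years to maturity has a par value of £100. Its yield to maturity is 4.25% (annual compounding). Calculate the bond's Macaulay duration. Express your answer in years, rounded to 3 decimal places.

8.000 years

A zero-coupon bond has a single cash flow at maturity, so its Macaulay duration equals its maturity: 8 years.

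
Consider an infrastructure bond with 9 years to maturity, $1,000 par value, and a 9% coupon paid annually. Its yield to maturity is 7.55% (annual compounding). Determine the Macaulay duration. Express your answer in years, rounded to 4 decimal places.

Periodic yield y = 0.0755. Discount each cash flow and weight by its year:
  t   CF        PV=CF/(1+0.0755)^t    t·PV
  1        90.00        83.6820        83.6820
  2        90.00        77.8075       155.6151
  3        90.00        72.3455       217.0364
  4        90.00        67.2668       269.0673
  5        90.00        62.5447       312.7234
  6        90.00        58.1541       348.9243
  7        90.00        54.0716       378.5015
  8        90.00        50.2758       402.2066
  9     1,090.00       566.1516     5,095.3647
  Σ                  1,092.2997     7,263.1213
Price P = Σ PV = 1,092.2997.
Macaulay duration = Σ(t·PV) / P = 7,263.1213 / 1,092.2997 = 6.64939 years.

6.6494 years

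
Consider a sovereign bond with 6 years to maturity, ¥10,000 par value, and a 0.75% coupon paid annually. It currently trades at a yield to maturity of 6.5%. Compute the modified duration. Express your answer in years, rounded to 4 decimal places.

5.5070 years

Periodic yield y = 0.065. First find Macaulay duration:
  t   CF        PV=CF/(1+0.065)^t    t·PV
  1        75.00        70.4225        70.4225
  2        75.00        66.1244       132.2489
  3        75.00        62.0887       186.2660
  4        75.00        58.2992       233.1969
  5        75.00        54.7411       273.7053
  6    10,075.00     6,904.7412    41,428.4475
  Σ                  7,216.4172    42,324.2872
P = 7,216.4172; Macaulay duration = 42,324.2872 / 7,216.4172 = 5.86500 years.
Modified duration = D_Mac / (1 + y) = 5.86500 / 1.065 = 5.50704 years.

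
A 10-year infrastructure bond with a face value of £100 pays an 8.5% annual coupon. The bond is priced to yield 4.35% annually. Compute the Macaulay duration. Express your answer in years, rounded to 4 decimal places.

Periodic yield y = 0.0435. Discount each cash flow and weight by its year:
  t   CF        PV=CF/(1+0.0435)^t    t·PV
  1         8.50         8.1457         8.1457
  2         8.50         7.8061        15.6122
  3         8.50         7.4807        22.4421
  4         8.50         7.1688        28.6754
  5         8.50         6.8700        34.3500
  6         8.50         6.5836        39.5017
  7         8.50         6.3092        44.1641
  8         8.50         6.0462        48.3692
  9         8.50         5.7941        52.1470
  10      108.50        70.8770       708.7698
  Σ                    133.0813     1,002.1772
Price P = Σ PV = 133.0813.
Macaulay duration = Σ(t·PV) / P = 1,002.1772 / 133.0813 = 7.53056 years.

7.5306 years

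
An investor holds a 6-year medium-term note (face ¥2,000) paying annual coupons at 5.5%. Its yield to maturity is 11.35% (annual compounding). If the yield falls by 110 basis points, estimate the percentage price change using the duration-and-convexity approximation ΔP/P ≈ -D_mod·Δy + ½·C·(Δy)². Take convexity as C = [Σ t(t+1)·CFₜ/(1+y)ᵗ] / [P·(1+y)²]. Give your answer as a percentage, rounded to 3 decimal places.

+5.246%

With y = 0.1135:
  t   CF        PV=CF/(1+0.1135)^t    t·PV        t(t+1)·PV
  1       110.00        98.7876        98.7876         197.5752
  2       110.00        88.7181       177.4362         532.3086
  3       110.00        79.6750       239.0250         956.0999
  4       110.00        71.5537       286.2146       1,431.0730
  5       110.00        64.2601       321.3006       1,927.8038
  6     2,110.00     1,106.9834     6,641.9007      46,493.3048
  Σ                  1,509.9779     7,764.6647      51,538.1653
P = 1,509.9779; D_Mac = 5.14224 yrs; D_mod = 4.61808 yrs; C = 27.52821.
Duration effect: -4.61808 × (-0.011) = +0.050799
Convexity effect: 0.5 × 27.52821 × (-0.011)² = +0.0016655
ΔP/P ≈ +0.050799 + 0.0016655 = +0.052464 = +5.2464%.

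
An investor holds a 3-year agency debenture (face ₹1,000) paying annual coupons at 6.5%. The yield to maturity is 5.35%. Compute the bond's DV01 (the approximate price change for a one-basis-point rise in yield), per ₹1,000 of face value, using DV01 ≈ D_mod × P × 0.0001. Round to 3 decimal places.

Periodic yield y = 0.0535.
  t   CF        PV=CF/(1+0.0535)^t    t·PV
  1        65.00        61.6991        61.6991
  2        65.00        58.5658       117.1317
  3     1,065.00       910.8482     2,732.5445
  Σ                  1,031.1131     2,911.3752
P = 1,031.1131; D_Mac = 2.82353 yrs; D_mod = 2.68014 yrs.
DV01 ≈ 2.68014 × 1,031.1131 × 0.0001 = 0.276353.

₹0.276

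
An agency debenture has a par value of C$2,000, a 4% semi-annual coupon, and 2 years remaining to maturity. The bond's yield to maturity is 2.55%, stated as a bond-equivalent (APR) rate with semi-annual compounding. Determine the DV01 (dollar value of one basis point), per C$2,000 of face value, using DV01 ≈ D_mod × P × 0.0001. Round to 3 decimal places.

Periodic yield y = 0.01275.
  t   CF        PV=CF/(1+0.01275)^t    t·PV
  1        40.00        39.4964        39.4964
  2        40.00        38.9992        77.9984
  3        40.00        38.5082       115.5246
  4     2,040.00     1,939.1936     7,756.7742
  Σ                  2,056.1974     7,989.7936
P = 2,056.1974; D_Mac = 3.88571 half-year periods = 1.94286 yrs; D_mod = 1.91840 yrs.
DV01 ≈ 1.91840 × 2,056.1974 × 0.0001 = 0.394460.

C$0.394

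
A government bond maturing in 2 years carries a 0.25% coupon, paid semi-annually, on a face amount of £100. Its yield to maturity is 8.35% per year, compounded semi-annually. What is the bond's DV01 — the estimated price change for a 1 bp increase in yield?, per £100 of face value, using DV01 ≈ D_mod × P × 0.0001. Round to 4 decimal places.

Periodic yield y = 0.04175.
  t   CF        PV=CF/(1+0.04175)^t    t·PV
  1        0.125         0.1200         0.1200
  2        0.125         0.1152         0.2304
  3        0.125         0.1106         0.3317
  4      100.125        85.0136       340.0545
  Σ                     85.3594       340.7365
P = 85.3594; D_Mac = 3.99179 half-year periods = 1.99589 yrs; D_mod = 1.91591 yrs.
DV01 ≈ 1.91591 × 85.3594 × 0.0001 = 0.016354.

£0.0164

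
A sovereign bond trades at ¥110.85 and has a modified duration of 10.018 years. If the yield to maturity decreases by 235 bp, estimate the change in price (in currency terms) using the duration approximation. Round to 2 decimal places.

Duration approximation: ΔP/P ≈ -D_mod · Δy = -10.018 × (-0.0235) = +0.235423.
ΔP ≈ 110.85 × (+0.235423) = +26.09663955.

+¥26.10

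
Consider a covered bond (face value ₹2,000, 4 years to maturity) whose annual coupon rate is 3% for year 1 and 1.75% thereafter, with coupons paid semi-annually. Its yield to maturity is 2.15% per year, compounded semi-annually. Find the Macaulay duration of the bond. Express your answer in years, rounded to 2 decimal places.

3.84 years

Periodic yield y = 0.01075. Discount each cash flow and weight by its period:
  t   CF        PV=CF/(1+0.01075)^t    t·PV
  1        30.00        29.6809        29.6809
  2        30.00        29.3653        58.7305
  3        17.50        16.9475        50.8426
  4        17.50        16.7673        67.0692
  5        17.50        16.5890        82.9448
  6        17.50        16.4125        98.4752
  7        17.50        16.2380       113.6658
  8     2,017.50     1,852.0962    14,816.7697
  Σ                  1,994.0967    15,318.1788
Price P = Σ PV = 1,994.0967.
Macaulay duration = Σ(t·PV) / P = 15,318.1788 / 1,994.0967 = 7.68176 half-year periods.
In years: 7.68176 / 2 = 3.84088 years.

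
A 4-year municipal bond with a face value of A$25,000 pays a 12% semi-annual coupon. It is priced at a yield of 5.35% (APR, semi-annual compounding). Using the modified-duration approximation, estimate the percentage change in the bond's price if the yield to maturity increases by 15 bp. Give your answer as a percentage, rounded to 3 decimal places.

-0.493%

Periodic yield y = 0.02675. Modified duration first:
  t   CF        PV=CF/(1+0.02675)^t    t·PV
  1     1,500.00     1,460.9204     1,460.9204
  2     1,500.00     1,422.8589     2,845.7178
  3     1,500.00     1,385.7890     4,157.3671
  4     1,500.00     1,349.6850     5,398.7399
  5     1,500.00     1,314.5215     6,572.6076
  6     1,500.00     1,280.2742     7,681.6451
  7     1,500.00     1,246.9191     8,728.4337
  8    26,500.00    21,454.9833   171,639.8668
  Σ                 30,915.9515   208,485.2985
P = 30,915.9515; D_Mac = 6.74362 half-year periods = 3.37181 yrs; D_mod = 3.37181/(1+0.02675) = 3.28396 yrs.
ΔP/P ≈ -D_mod · Δy = -3.28396 × (+0.0015) = -0.004926 = -0.4926%.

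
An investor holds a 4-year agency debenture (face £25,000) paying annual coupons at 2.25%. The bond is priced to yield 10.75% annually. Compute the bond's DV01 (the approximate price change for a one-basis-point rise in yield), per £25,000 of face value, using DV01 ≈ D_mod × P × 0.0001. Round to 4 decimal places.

Periodic yield y = 0.1075.
  t   CF        PV=CF/(1+0.1075)^t    t·PV
  1       562.50       507.9007       507.9007
  2       562.50       458.6011       917.2021
  3       562.50       414.0867     1,242.2602
  4    25,562.50    16,991.3696    67,965.4782
  Σ                 18,371.9580    70,632.8412
P = 18,371.9580; D_Mac = 3.84460 yrs; D_mod = 3.47142 yrs.
DV01 ≈ 3.47142 × 18,371.9580 × 0.0001 = 6.377683.

£6.3777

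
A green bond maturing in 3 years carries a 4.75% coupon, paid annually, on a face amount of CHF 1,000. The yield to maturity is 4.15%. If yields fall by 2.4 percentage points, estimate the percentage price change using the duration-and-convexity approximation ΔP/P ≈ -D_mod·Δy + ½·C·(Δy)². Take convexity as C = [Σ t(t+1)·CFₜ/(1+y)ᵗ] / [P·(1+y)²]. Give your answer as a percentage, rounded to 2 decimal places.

With y = 0.0415:
  t   CF        PV=CF/(1+0.0415)^t    t·PV        t(t+1)·PV
  1        47.50        45.6073        45.6073          91.2146
  2        47.50        43.7900        87.5800         262.7401
  3     1,047.50       927.2059     2,781.6178      11,126.4714
  Σ                  1,016.6033     2,914.8052      11,480.4260
P = 1,016.6033; D_Mac = 2.86720 yrs; D_mod = 2.75295 yrs; C = 10.41089.
Duration effect: -2.75295 × (-0.024) = +0.066071
Convexity effect: 0.5 × 10.41089 × (-0.024)² = +0.0029983
ΔP/P ≈ +0.066071 + 0.0029983 = +0.069069 = +6.9069%.

+6.91%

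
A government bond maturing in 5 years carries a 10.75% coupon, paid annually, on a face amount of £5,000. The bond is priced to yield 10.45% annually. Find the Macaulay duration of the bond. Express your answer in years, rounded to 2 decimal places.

4.12 years

Periodic yield y = 0.1045. Discount each cash flow and weight by its year:
  t   CF        PV=CF/(1+0.1045)^t    t·PV
  1       537.50       486.6455       486.6455
  2       537.50       440.6026       881.2051
  3       537.50       398.9159     1,196.7476
  4       537.50       361.1733     1,444.6930
  5     5,537.50     3,368.8769    16,844.3844
  Σ                  5,056.2141    20,853.6757
Price P = Σ PV = 5,056.2141.
Macaulay duration = Σ(t·PV) / P = 20,853.6757 / 5,056.2141 = 4.12437 years.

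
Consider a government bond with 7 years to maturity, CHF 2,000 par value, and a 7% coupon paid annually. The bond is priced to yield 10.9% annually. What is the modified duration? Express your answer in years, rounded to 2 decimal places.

Periodic yield y = 0.109. First find Macaulay duration:
  t   CF        PV=CF/(1+0.109)^t    t·PV
  1       140.00       126.2399       126.2399
  2       140.00       113.8322       227.6643
  3       140.00       102.6440       307.9319
  4       140.00        92.5554       370.2217
  5       140.00        83.4584       417.2922
  6       140.00        75.2556       451.5335
  7     2,140.00     1,037.2727     7,260.9089
  Σ                  1,631.2581     9,161.7924
P = 1,631.2581; Macaulay duration = 9,161.7924 / 1,631.2581 = 5.61640 years.
Modified duration = D_Mac / (1 + y) = 5.61640 / 1.109 = 5.06438 years.

5.06 years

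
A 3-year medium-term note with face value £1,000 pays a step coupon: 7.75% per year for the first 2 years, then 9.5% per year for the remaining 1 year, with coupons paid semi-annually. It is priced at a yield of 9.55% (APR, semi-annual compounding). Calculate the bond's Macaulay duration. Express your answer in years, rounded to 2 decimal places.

Periodic yield y = 0.04775. Discount each cash flow and weight by its period:
  t   CF        PV=CF/(1+0.04775)^t    t·PV
  1        38.75        36.9840        36.9840
  2        38.75        35.2985        70.5970
  3        38.75        33.6898       101.0695
  4        38.75        32.1544       128.6178
  5        47.50        37.6188       188.0941
  6     1,047.50       791.7864     4,750.7181
  Σ                    967.5320     5,276.0806
Price P = Σ PV = 967.5320.
Macaulay duration = Σ(t·PV) / P = 5,276.0806 / 967.5320 = 5.45313 half-year periods.
In years: 5.45313 / 2 = 2.72657 years.

2.73 years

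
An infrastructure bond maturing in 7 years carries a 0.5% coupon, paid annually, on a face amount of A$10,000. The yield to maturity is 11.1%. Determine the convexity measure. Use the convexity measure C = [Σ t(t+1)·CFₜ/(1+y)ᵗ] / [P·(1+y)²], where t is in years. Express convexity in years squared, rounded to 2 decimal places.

44.02

With y = 0.111:
  t   CF        PV=CF/(1+0.111)^t    t·PV        t(t+1)·PV
  1        50.00        45.0045        45.0045          90.0090
  2        50.00        40.5081        81.0162         243.0486
  3        50.00        36.4609       109.3828         437.5312
  4        50.00        32.8181       131.2725         656.3625
  5        50.00        29.5393       147.6963         886.1780
  6        50.00        26.5880       159.5280       1,116.6960
  7    10,050.00     4,810.2500    33,671.7501     269,374.0006
  Σ                  5,021.1689    34,345.6504     272,803.8259
P = 5,021.1689.
Convexity = Σ t(t+1)·PV / [P·(1+y)²] = 272,803.8259 / (5,021.1689 × 1.234321) = 44.01670.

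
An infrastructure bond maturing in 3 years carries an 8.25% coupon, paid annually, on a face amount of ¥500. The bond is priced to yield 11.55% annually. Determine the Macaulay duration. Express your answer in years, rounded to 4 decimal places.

Periodic yield y = 0.1155. Discount each cash flow and weight by its year:
  t   CF        PV=CF/(1+0.1155)^t    t·PV
  1        41.25        36.9789        36.9789
  2        41.25        33.1501        66.3002
  3       541.25       389.9323     1,169.7968
  Σ                    460.0613     1,273.0760
Price P = Σ PV = 460.0613.
Macaulay duration = Σ(t·PV) / P = 1,273.0760 / 460.0613 = 2.76719 years.

2.7672 years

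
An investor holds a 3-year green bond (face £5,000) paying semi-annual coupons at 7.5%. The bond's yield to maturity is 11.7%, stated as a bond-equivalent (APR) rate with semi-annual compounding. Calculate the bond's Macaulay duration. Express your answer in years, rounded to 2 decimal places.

2.72 years

Periodic yield y = 0.0585. Discount each cash flow and weight by its period:
  t   CF        PV=CF/(1+0.0585)^t    t·PV
  1       187.50       177.1375       177.1375
  2       187.50       167.3476       334.6952
  3       187.50       158.0988       474.2965
  4       187.50       149.3612       597.4448
  5       187.50       141.1065       705.5324
  6     5,187.50     3,688.1870    22,129.1221
  Σ                  4,481.2386    24,418.2286
Price P = Σ PV = 4,481.2386.
Macaulay duration = Σ(t·PV) / P = 24,418.2286 / 4,481.2386 = 5.44899 half-year periods.
In years: 5.44899 / 2 = 2.72450 years.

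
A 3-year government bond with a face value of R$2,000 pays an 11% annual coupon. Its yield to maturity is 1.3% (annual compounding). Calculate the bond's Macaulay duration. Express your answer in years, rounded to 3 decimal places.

Periodic yield y = 0.013. Discount each cash flow and weight by its year:
  t   CF        PV=CF/(1+0.013)^t    t·PV
  1       220.00       217.1767       217.1767
  2       220.00       214.3896       428.7793
  3     2,220.00     2,135.6232     6,406.8697
  Σ                  2,567.1896     7,052.8257
Price P = Σ PV = 2,567.1896.
Macaulay duration = Σ(t·PV) / P = 7,052.8257 / 2,567.1896 = 2.74729 years.

2.747 years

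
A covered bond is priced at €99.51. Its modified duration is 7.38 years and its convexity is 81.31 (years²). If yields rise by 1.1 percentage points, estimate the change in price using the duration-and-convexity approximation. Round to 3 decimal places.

Duration effect: -D_mod·Δy = -7.38 × (+0.011) = -0.081180
Convexity effect: ½·C·(Δy)² = 0.5 × 81.31 × (0.011)² = +0.004919255
ΔP/P ≈ -0.081180 + 0.004919255 = -0.076260745
ΔP ≈ 99.51 × (-0.076260745) = -7.58870673495.

-€7.589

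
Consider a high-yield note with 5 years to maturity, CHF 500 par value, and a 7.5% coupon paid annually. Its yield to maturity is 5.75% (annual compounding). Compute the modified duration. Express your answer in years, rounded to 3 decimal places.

Periodic yield y = 0.0575. First find Macaulay duration:
  t   CF        PV=CF/(1+0.0575)^t    t·PV
  1        37.50        35.4610        35.4610
  2        37.50        33.5329        67.0657
  3        37.50        31.7096        95.1287
  4        37.50        29.9854       119.9416
  5       537.50       406.4214     2,032.1071
  Σ                    537.1102     2,349.7040
P = 537.1102; Macaulay duration = 2,349.7040 / 537.1102 = 4.37471 years.
Modified duration = D_Mac / (1 + y) = 4.37471 / 1.0575 = 4.13685 years.

4.137 years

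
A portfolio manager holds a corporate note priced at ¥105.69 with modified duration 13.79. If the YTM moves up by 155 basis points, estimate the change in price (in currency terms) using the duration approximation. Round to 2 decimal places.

Duration approximation: ΔP/P ≈ -D_mod · Δy = -13.79 × (+0.0155) = -0.213745.
ΔP ≈ 105.69 × (-0.213745) = -22.59070905.

-¥22.59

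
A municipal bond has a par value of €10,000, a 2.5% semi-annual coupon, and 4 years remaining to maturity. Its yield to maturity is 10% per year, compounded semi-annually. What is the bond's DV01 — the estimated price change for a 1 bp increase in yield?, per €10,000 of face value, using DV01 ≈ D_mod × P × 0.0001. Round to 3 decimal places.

€2.742

Periodic yield y = 0.05.
  t   CF        PV=CF/(1+0.05)^t    t·PV
  1       125.00       119.0476       119.0476
  2       125.00       113.3787       226.7574
  3       125.00       107.9797       323.9391
  4       125.00       102.8378       411.3512
  5       125.00        97.9408       489.7039
  6       125.00        93.2769       559.6615
  7       125.00        88.8352       621.8462
  8    10,125.00     6,852.9985    54,823.9883
  Σ                  7,576.2952    57,576.2952
P = 7,576.2952; D_Mac = 7.59953 half-year periods = 3.79977 yrs; D_mod = 3.61882 yrs.
DV01 ≈ 3.61882 × 7,576.2952 × 0.0001 = 2.741728.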